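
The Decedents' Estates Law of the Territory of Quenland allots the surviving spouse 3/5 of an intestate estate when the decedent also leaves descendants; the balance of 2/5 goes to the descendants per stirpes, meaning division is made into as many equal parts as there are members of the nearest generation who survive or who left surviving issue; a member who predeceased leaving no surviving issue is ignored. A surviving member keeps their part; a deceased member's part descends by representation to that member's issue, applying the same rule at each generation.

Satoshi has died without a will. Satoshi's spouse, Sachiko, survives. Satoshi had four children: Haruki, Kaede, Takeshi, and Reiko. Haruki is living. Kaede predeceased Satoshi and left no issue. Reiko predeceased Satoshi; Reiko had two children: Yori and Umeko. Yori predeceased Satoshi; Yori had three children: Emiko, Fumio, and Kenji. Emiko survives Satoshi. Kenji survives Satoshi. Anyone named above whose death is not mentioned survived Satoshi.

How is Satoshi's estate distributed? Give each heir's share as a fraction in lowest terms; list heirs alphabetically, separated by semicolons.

Sachiko, as surviving spouse, takes 3/5.
The remaining 2/5 passes to Satoshi's descendants per stirpes.
Kaede left no surviving issue, so that branch lapses and is disregarded.
The 2/5 is divided into 3 equal shares of 2/15 among Haruki, Takeshi, Reiko.
Haruki is living and takes 2/15.
Takeshi is living and takes 2/15.
Reiko predeceased; the 2/15 allotted to Reiko's branch passes to Reiko's issue by representation.
The 2/15 is divided into 2 equal shares of 1/15 among Yori, Umeko.
Yori predeceased; the 1/15 allotted to Yori's branch passes to Yori's issue by representation.
The 1/15 is divided into 3 equal shares of 1/45 among Emiko, Fumio, Kenji.
Emiko is living and takes 1/45.
Fumio is living and takes 1/45.
Kenji is living and takes 1/45.
Umeko is living and takes 1/15.

Emiko 1/45; Fumio 1/45; Haruki 2/15; Kenji 1/45; Sachiko 3/5; Takeshi 2/15; Umeko 1/15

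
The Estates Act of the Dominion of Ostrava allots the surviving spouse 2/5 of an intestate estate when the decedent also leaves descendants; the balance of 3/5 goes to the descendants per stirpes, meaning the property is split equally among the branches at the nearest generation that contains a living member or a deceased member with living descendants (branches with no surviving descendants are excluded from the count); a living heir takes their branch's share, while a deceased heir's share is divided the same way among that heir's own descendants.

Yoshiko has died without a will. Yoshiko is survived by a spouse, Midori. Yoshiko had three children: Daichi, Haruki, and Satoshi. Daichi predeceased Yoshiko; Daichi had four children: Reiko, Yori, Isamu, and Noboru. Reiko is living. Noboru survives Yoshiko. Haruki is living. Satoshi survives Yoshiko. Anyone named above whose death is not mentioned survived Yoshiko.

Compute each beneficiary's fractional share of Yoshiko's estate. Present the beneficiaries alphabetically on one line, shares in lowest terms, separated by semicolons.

Midori, as surviving spouse, takes 2/5.
The remaining 3/5 passes to Yoshiko's descendants per stirpes.
The 3/5 is divided into 3 equal shares of 1/5 among Daichi, Haruki, Satoshi.
Daichi predeceased; the 1/5 allotted to Daichi's branch passes to Daichi's issue by representation.
The 1/5 is divided into 4 equal shares of 1/20 among Reiko, Yori, Isamu, Noboru.
Reiko is living and takes 1/20.
Yori is living and takes 1/20.
Isamu is living and takes 1/20.
Noboru is living and takes 1/20.
Haruki is living and takes 1/5.
Satoshi is living and takes 1/5.

Haruki 1/5; Isamu 1/20; Midori 2/5; Noboru 1/20; Reiko 1/20; Satoshi 1/5; Yori 1/20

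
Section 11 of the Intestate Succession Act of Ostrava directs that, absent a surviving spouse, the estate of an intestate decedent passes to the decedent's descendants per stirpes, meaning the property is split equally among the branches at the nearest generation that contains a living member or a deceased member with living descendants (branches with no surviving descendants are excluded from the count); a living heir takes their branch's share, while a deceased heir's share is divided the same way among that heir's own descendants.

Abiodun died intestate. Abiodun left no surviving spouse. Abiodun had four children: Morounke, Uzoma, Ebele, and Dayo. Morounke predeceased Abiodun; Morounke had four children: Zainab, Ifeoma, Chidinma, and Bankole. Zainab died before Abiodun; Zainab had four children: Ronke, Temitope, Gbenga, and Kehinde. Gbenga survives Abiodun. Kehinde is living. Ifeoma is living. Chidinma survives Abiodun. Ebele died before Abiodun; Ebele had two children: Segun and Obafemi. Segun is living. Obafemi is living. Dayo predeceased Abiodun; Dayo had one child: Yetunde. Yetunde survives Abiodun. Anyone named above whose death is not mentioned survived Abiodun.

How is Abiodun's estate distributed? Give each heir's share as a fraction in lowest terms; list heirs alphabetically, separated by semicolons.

Bankole 1/16; Chidinma 1/16; Gbenga 1/64; Ifeoma 1/16; Kehinde 1/64; Obafemi 1/8; Ronke 1/64; Segun 1/8; Temitope 1/64; Uzoma 1/4; Yetunde 1/4

There is no surviving spouse, so the entire estate passes to Abiodun's descendants per stirpes.
The estate is divided into 4 equal shares of 1/4 among Morounke, Uzoma, Ebele, Dayo.
Morounke predeceased; the 1/4 allotted to Morounke's branch passes to Morounke's issue by representation.
The 1/4 is divided into 4 equal shares of 1/16 among Zainab, Ifeoma, Chidinma, Bankole.
Zainab predeceased; the 1/16 allotted to Zainab's branch passes to Zainab's issue by representation.
The 1/16 is divided into 4 equal shares of 1/64 among Ronke, Temitope, Gbenga, Kehinde.
Ronke is living and takes 1/64.
Temitope is living and takes 1/64.
Gbenga is living and takes 1/64.
Kehinde is living and takes 1/64.
Ifeoma is living and takes 1/16.
Chidinma is living and takes 1/16.
Bankole is living and takes 1/16.
Uzoma is living and takes 1/4.
Ebele predeceased; the 1/4 allotted to Ebele's branch passes to Ebele's issue by representation.
The 1/4 is divided into 2 equal shares of 1/8 among Segun, Obafemi.
Segun is living and takes 1/8.
Obafemi is living and takes 1/8.
Dayo predeceased; the 1/4 allotted to Dayo's branch passes to Dayo's issue by representation.
Yetunde is the sole taker at this level and receives the full 1/4.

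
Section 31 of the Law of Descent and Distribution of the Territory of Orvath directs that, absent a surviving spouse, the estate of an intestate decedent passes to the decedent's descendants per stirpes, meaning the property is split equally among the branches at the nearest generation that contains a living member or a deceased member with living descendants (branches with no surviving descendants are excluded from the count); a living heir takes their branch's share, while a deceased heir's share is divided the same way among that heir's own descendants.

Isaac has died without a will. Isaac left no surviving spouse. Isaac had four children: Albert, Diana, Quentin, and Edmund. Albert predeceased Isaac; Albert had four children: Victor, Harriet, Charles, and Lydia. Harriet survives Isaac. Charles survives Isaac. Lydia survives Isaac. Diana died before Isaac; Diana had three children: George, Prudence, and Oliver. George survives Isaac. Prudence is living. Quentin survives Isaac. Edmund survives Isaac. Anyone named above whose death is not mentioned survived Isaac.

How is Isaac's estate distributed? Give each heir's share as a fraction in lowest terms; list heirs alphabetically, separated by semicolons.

Charles 1/16; Edmund 1/4; George 1/12; Harriet 1/16; Lydia 1/16; Oliver 1/12; Prudence 1/12; Quentin 1/4; Victor 1/16

There is no surviving spouse, so the entire estate passes to Isaac's descendants per stirpes.
The estate is divided into 4 equal shares of 1/4 among Albert, Diana, Quentin, Edmund.
Albert predeceased; the 1/4 allotted to Albert's branch passes to Albert's issue by representation.
The 1/4 is divided into 4 equal shares of 1/16 among Victor, Harriet, Charles, Lydia.
Victor is living and takes 1/16.
Harriet is living and takes 1/16.
Charles is living and takes 1/16.
Lydia is living and takes 1/16.
Diana predeceased; the 1/4 allotted to Diana's branch passes to Diana's issue by representation.
The 1/4 is divided into 3 equal shares of 1/12 among George, Prudence, Oliver.
George is living and takes 1/12.
Prudence is living and takes 1/12.
Oliver is living and takes 1/12.
Quentin is living and takes 1/4.
Edmund is living and takes 1/4.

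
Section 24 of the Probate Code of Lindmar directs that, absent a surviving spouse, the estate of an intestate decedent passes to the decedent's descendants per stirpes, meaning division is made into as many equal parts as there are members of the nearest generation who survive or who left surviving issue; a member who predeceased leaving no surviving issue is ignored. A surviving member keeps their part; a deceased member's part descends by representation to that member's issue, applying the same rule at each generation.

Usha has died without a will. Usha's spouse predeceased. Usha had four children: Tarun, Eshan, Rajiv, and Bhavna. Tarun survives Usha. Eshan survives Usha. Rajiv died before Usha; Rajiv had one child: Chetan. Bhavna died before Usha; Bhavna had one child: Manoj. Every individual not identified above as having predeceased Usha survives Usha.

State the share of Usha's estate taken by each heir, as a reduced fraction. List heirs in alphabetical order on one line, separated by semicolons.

There is no surviving spouse, so the entire estate passes to Usha's descendants per stirpes.
The estate is divided into 4 equal shares of 1/4 among Tarun, Eshan, Rajiv, Bhavna.
Tarun is living and takes 1/4.
Eshan is living and takes 1/4.
Rajiv predeceased; the 1/4 allotted to Rajiv's branch passes to Rajiv's issue by representation.
Chetan is the sole taker at this level and receives the full 1/4.
Bhavna predeceased; the 1/4 allotted to Bhavna's branch passes to Bhavna's issue by representation.
Manoj is the sole taker at this level and receives the full 1/4.

Chetan 1/4; Eshan 1/4; Manoj 1/4; Tarun 1/4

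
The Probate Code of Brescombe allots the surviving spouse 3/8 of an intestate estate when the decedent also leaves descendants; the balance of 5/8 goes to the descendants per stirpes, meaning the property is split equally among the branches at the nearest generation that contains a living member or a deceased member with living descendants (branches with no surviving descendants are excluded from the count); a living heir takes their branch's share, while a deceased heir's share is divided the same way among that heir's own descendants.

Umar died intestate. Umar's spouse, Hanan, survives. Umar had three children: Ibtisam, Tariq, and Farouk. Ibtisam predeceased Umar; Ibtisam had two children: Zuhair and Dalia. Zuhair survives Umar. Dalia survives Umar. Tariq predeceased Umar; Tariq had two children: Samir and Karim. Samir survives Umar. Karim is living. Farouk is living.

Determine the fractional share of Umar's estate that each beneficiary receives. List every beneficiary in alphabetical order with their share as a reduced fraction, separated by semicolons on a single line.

Dalia 5/48; Farouk 5/24; Hanan 3/8; Karim 5/48; Samir 5/48; Zuhair 5/48

Hanan, as surviving spouse, takes 3/8.
The remaining 5/8 passes to Umar's descendants per stirpes.
The 5/8 is divided into 3 equal shares of 5/24 among Ibtisam, Tariq, Farouk.
Ibtisam predeceased; the 5/24 allotted to Ibtisam's branch passes to Ibtisam's issue by representation.
The 5/24 is divided into 2 equal shares of 5/48 among Zuhair, Dalia.
Zuhair is living and takes 5/48.
Dalia is living and takes 5/48.
Tariq predeceased; the 5/24 allotted to Tariq's branch passes to Tariq's issue by representation.
The 5/24 is divided into 2 equal shares of 5/48 among Samir, Karim.
Samir is living and takes 5/48.
Karim is living and takes 5/48.
Farouk is living and takes 5/24.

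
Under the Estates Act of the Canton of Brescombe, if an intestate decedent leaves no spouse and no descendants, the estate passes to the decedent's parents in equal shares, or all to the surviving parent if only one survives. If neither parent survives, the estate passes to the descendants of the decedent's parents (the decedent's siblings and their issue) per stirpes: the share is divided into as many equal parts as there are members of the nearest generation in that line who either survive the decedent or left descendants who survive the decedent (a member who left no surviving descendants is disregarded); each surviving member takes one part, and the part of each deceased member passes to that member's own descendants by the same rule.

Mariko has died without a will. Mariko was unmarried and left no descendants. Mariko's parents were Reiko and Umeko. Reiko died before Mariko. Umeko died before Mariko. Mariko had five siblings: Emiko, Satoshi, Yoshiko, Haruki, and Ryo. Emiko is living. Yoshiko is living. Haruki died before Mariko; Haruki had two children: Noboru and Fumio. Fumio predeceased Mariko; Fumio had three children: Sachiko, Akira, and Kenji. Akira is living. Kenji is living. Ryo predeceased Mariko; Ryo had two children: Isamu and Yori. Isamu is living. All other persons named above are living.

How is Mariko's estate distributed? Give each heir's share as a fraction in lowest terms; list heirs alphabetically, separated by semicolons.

Neither parent survives and there are no descendants, so the estate passes to Mariko's siblings and their issue per stirpes.
The estate is divided into 5 equal shares of 1/5 among Emiko, Satoshi, Yoshiko, Haruki, Ryo.
Emiko is living and takes 1/5.
Satoshi is living and takes 1/5.
Yoshiko is living and takes 1/5.
Haruki predeceased; the 1/5 allotted to Haruki's branch passes to Haruki's issue by representation.
The 1/5 is divided into 2 equal shares of 1/10 among Noboru, Fumio.
Noboru is living and takes 1/10.
Fumio predeceased; the 1/10 allotted to Fumio's branch passes to Fumio's issue by representation.
The 1/10 is divided into 3 equal shares of 1/30 among Sachiko, Akira, Kenji.
Sachiko is living and takes 1/30.
Akira is living and takes 1/30.
Kenji is living and takes 1/30.
Ryo predeceased; the 1/5 allotted to Ryo's branch passes to Ryo's issue by representation.
The 1/5 is divided into 2 equal shares of 1/10 among Isamu, Yori.
Isamu is living and takes 1/10.
Yori is living and takes 1/10.

Akira 1/30; Emiko 1/5; Isamu 1/10; Kenji 1/30; Noboru 1/10; Sachiko 1/30; Satoshi 1/5; Yori 1/10; Yoshiko 1/5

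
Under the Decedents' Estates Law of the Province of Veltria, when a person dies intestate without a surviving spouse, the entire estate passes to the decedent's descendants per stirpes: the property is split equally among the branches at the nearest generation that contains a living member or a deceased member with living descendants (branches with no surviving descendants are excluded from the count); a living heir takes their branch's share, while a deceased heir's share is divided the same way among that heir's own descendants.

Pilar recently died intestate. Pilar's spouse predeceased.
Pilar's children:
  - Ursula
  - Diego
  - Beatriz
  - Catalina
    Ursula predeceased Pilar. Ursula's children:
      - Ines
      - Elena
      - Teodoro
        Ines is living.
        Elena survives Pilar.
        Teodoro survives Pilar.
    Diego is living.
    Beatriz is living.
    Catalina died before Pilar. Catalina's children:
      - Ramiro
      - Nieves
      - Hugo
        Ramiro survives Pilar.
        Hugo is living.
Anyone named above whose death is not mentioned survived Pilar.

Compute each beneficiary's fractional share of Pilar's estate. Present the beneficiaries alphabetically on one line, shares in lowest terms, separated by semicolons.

Beatriz 1/4; Diego 1/4; Elena 1/12; Hugo 1/12; Ines 1/12; Nieves 1/12; Ramiro 1/12; Teodoro 1/12

There is no surviving spouse, so the entire estate passes to Pilar's descendants per stirpes.
The estate is divided into 4 equal shares of 1/4 among Ursula, Diego, Beatriz, Catalina.
Ursula predeceased; the 1/4 allotted to Ursula's branch passes to Ursula's issue by representation.
The 1/4 is divided into 3 equal shares of 1/12 among Ines, Elena, Teodoro.
Ines is living and takes 1/12.
Elena is living and takes 1/12.
Teodoro is living and takes 1/12.
Diego is living and takes 1/4.
Beatriz is living and takes 1/4.
Catalina predeceased; the 1/4 allotted to Catalina's branch passes to Catalina's issue by representation.
The 1/4 is divided into 3 equal shares of 1/12 among Ramiro, Nieves, Hugo.
Ramiro is living and takes 1/12.
Nieves is living and takes 1/12.
Hugo is living and takes 1/12.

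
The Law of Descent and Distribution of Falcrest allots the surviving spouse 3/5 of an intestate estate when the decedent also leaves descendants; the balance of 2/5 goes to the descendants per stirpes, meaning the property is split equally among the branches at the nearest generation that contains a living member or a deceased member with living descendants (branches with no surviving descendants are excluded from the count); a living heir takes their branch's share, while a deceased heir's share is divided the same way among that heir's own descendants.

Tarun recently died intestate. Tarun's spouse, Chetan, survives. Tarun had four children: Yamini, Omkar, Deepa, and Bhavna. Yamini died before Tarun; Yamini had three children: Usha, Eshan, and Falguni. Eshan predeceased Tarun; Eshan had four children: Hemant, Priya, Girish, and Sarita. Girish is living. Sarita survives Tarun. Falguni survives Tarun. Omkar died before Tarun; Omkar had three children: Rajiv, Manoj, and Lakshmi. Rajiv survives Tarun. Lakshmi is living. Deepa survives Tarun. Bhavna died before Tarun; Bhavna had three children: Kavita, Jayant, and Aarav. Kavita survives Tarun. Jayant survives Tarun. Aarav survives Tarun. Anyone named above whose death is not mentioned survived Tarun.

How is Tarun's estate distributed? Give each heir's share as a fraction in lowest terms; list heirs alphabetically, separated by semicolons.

Aarav 1/30; Chetan 3/5; Deepa 1/10; Falguni 1/30; Girish 1/120; Hemant 1/120; Jayant 1/30; Kavita 1/30; Lakshmi 1/30; Manoj 1/30; Priya 1/120; Rajiv 1/30; Sarita 1/120; Usha 1/30

Chetan, as surviving spouse, takes 3/5.
The remaining 2/5 passes to Tarun's descendants per stirpes.
The 2/5 is divided into 4 equal shares of 1/10 among Yamini, Omkar, Deepa, Bhavna.
Yamini predeceased; the 1/10 allotted to Yamini's branch passes to Yamini's issue by representation.
The 1/10 is divided into 3 equal shares of 1/30 among Usha, Eshan, Falguni.
Usha is living and takes 1/30.
Eshan predeceased; the 1/30 allotted to Eshan's branch passes to Eshan's issue by representation.
The 1/30 is divided into 4 equal shares of 1/120 among Hemant, Priya, Girish, Sarita.
Hemant is living and takes 1/120.
Priya is living and takes 1/120.
Girish is living and takes 1/120.
Sarita is living and takes 1/120.
Falguni is living and takes 1/30.
Omkar predeceased; the 1/10 allotted to Omkar's branch passes to Omkar's issue by representation.
The 1/10 is divided into 3 equal shares of 1/30 among Rajiv, Manoj, Lakshmi.
Rajiv is living and takes 1/30.
Manoj is living and takes 1/30.
Lakshmi is living and takes 1/30.
Deepa is living and takes 1/10.
Bhavna predeceased; the 1/10 allotted to Bhavna's branch passes to Bhavna's issue by representation.
The 1/10 is divided into 3 equal shares of 1/30 among Kavita, Jayant, Aarav.
Kavita is living and takes 1/30.
Jayant is living and takes 1/30.
Aarav is living and takes 1/30.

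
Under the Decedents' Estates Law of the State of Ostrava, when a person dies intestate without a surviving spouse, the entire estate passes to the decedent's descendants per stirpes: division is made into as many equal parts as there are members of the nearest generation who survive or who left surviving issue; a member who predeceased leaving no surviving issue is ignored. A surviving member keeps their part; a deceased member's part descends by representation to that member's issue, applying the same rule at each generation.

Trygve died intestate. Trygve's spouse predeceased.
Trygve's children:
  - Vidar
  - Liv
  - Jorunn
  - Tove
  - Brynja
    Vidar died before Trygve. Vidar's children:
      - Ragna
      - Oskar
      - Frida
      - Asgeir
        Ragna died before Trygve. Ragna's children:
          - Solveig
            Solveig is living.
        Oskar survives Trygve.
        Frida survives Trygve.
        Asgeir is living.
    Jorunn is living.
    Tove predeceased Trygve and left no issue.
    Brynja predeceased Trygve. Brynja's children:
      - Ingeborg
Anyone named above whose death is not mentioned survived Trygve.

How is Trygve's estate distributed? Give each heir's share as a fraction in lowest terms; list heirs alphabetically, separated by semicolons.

There is no surviving spouse, so the entire estate passes to Trygve's descendants per stirpes.
Tove left no surviving issue, so that branch lapses and is disregarded.
The estate is divided into 4 equal shares of 1/4 among Vidar, Liv, Jorunn, Brynja.
Vidar predeceased; the 1/4 allotted to Vidar's branch passes to Vidar's issue by representation.
The 1/4 is divided into 4 equal shares of 1/16 among Ragna, Oskar, Frida, Asgeir.
Ragna predeceased; the 1/16 allotted to Ragna's branch passes to Ragna's issue by representation.
Solveig is the sole taker at this level and receives the full 1/16.
Oskar is living and takes 1/16.
Frida is living and takes 1/16.
Asgeir is living and takes 1/16.
Liv is living and takes 1/4.
Jorunn is living and takes 1/4.
Brynja predeceased; the 1/4 allotted to Brynja's branch passes to Brynja's issue by representation.
Ingeborg is the sole taker at this level and receives the full 1/4.

Asgeir 1/16; Frida 1/16; Ingeborg 1/4; Jorunn 1/4; Liv 1/4; Oskar 1/16; Solveig 1/16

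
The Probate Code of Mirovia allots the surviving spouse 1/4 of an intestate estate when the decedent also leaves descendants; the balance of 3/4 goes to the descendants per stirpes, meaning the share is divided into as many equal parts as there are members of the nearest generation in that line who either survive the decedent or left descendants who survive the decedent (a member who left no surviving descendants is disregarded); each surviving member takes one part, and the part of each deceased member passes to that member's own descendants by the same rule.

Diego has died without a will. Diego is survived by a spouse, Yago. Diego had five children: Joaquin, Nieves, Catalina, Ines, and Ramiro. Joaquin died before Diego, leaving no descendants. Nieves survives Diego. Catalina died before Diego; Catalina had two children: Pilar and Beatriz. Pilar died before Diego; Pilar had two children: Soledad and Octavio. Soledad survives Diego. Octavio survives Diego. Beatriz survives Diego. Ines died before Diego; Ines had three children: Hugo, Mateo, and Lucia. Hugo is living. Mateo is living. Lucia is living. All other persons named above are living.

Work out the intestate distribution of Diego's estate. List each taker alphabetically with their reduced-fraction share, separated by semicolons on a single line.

Beatriz 3/32; Hugo 1/16; Lucia 1/16; Mateo 1/16; Nieves 3/16; Octavio 3/64; Ramiro 3/16; Soledad 3/64; Yago 1/4

Yago, as surviving spouse, takes 1/4.
The remaining 3/4 passes to Diego's descendants per stirpes.
Joaquin left no surviving issue, so that branch lapses and is disregarded.
The 3/4 is divided into 4 equal shares of 3/16 among Nieves, Catalina, Ines, Ramiro.
Nieves is living and takes 3/16.
Catalina predeceased; the 3/16 allotted to Catalina's branch passes to Catalina's issue by representation.
The 3/16 is divided into 2 equal shares of 3/32 among Pilar, Beatriz.
Pilar predeceased; the 3/32 allotted to Pilar's branch passes to Pilar's issue by representation.
The 3/32 is divided into 2 equal shares of 3/64 among Soledad, Octavio.
Soledad is living and takes 3/64.
Octavio is living and takes 3/64.
Beatriz is living and takes 3/32.
Ines predeceased; the 3/16 allotted to Ines's branch passes to Ines's issue by representation.
The 3/16 is divided into 3 equal shares of 1/16 among Hugo, Mateo, Lucia.
Hugo is living and takes 1/16.
Mateo is living and takes 1/16.
Lucia is living and takes 1/16.
Ramiro is living and takes 3/16.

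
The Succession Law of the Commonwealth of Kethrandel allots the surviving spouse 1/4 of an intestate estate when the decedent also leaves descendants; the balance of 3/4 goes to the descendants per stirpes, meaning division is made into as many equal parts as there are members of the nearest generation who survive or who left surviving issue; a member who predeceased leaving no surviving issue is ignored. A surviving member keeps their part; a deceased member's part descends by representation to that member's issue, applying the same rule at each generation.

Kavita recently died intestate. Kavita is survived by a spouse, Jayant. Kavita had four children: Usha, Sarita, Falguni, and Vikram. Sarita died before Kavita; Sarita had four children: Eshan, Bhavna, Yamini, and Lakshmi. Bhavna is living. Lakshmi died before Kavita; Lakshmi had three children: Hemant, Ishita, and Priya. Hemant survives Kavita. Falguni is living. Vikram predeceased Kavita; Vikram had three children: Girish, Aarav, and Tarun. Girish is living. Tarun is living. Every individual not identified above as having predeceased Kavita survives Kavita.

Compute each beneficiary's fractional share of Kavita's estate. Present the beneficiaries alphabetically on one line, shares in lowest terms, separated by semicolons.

Jayant, as surviving spouse, takes 1/4.
The remaining 3/4 passes to Kavita's descendants per stirpes.
The 3/4 is divided into 4 equal shares of 3/16 among Usha, Sarita, Falguni, Vikram.
Usha is living and takes 3/16.
Sarita predeceased; the 3/16 allotted to Sarita's branch passes to Sarita's issue by representation.
The 3/16 is divided into 4 equal shares of 3/64 among Eshan, Bhavna, Yamini, Lakshmi.
Eshan is living and takes 3/64.
Bhavna is living and takes 3/64.
Yamini is living and takes 3/64.
Lakshmi predeceased; the 3/64 allotted to Lakshmi's branch passes to Lakshmi's issue by representation.
The 3/64 is divided into 3 equal shares of 1/64 among Hemant, Ishita, Priya.
Hemant is living and takes 1/64.
Ishita is living and takes 1/64.
Priya is living and takes 1/64.
Falguni is living and takes 3/16.
Vikram predeceased; the 3/16 allotted to Vikram's branch passes to Vikram's issue by representation.
The 3/16 is divided into 3 equal shares of 1/16 among Girish, Aarav, Tarun.
Girish is living and takes 1/16.
Aarav is living and takes 1/16.
Tarun is living and takes 1/16.

Aarav 1/16; Bhavna 3/64; Eshan 3/64; Falguni 3/16; Girish 1/16; Hemant 1/64; Ishita 1/64; Jayant 1/4; Priya 1/64; Tarun 1/16; Usha 3/16; Yamini 3/64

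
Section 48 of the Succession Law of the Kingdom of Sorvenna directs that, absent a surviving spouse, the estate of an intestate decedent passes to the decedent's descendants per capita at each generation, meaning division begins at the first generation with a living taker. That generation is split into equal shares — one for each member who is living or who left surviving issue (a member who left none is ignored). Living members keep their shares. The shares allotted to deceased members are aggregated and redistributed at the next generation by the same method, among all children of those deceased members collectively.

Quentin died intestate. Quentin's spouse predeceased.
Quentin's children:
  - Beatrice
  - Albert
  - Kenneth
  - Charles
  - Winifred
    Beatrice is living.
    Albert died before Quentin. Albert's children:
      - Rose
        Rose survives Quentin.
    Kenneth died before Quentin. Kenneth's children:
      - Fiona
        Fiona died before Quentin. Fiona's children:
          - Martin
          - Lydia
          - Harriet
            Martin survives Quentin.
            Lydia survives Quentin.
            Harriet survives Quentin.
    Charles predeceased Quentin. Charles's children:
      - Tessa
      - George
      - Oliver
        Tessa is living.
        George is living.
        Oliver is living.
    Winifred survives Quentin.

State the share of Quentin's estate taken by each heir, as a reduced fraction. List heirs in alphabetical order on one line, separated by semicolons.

There is no surviving spouse, so the entire estate passes to Quentin's descendants per capita at each generation.
At generation 1 (Beatrice, Albert, Kenneth, Charles, Winifred) there are 5 shares of (1)/5 = 1/5 each.
Living: Beatrice and Winifred — each takes 1/5.
Deceased: Albert, Kenneth, and Charles. Their combined 3/5 is pooled and carried to generation 2.
At generation 2 (Rose, Fiona, Tessa, George, Oliver) there are 5 shares of (3/5)/5 = 3/25 each.
Living: Rose, Tessa, George, and Oliver — each takes 3/25.
Deceased: Fiona. That 3/25 share is carried to generation 3.
At generation 3 (Martin, Lydia, Harriet) there are 3 shares of (3/25)/3 = 1/25 each.
Living: Martin, Lydia, and Harriet — each takes 1/25.

Beatrice 1/5; George 3/25; Harriet 1/25; Lydia 1/25; Martin 1/25; Oliver 3/25; Rose 3/25; Tessa 3/25; Winifred 1/5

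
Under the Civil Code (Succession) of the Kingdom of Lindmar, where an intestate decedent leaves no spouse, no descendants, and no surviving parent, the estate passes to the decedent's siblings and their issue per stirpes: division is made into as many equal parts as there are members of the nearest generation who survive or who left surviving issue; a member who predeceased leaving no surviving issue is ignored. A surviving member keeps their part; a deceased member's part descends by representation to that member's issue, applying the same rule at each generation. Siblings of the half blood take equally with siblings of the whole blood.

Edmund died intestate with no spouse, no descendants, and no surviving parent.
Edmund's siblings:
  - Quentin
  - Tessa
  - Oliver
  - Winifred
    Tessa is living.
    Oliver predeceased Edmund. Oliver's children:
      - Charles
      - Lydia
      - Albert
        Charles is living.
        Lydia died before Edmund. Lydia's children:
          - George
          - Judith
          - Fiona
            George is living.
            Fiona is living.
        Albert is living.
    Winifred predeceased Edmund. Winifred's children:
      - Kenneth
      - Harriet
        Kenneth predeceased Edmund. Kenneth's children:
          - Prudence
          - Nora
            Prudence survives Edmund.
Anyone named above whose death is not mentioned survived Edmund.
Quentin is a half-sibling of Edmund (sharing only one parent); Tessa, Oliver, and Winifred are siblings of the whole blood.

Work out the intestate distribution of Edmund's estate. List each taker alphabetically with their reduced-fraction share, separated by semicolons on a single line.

Albert 1/12; Charles 1/12; Fiona 1/36; George 1/36; Harriet 1/8; Judith 1/36; Nora 1/16; Prudence 1/16; Quentin 1/4; Tessa 1/4

No spouse, descendants, or parent survives, so the estate passes to Edmund's siblings per stirpes.
Half-blood and whole-blood siblings take equally under the stated rule.
The estate is divided into 4 equal shares of 1/4 among Quentin, Tessa, Oliver, Winifred.
Quentin is living and takes 1/4.
Tessa is living and takes 1/4.
Oliver predeceased; the 1/4 allotted to Oliver's branch passes to Oliver's issue by representation.
The 1/4 is divided into 3 equal shares of 1/12 among Charles, Lydia, Albert.
Charles is living and takes 1/12.
Lydia predeceased; the 1/12 allotted to Lydia's branch passes to Lydia's issue by representation.
The 1/12 is divided into 3 equal shares of 1/36 among George, Judith, Fiona.
George is living and takes 1/36.
Judith is living and takes 1/36.
Fiona is living and takes 1/36.
Albert is living and takes 1/12.
Winifred predeceased; the 1/4 allotted to Winifred's branch passes to Winifred's issue by representation.
The 1/4 is divided into 2 equal shares of 1/8 among Kenneth, Harriet.
Kenneth predeceased; the 1/8 allotted to Kenneth's branch passes to Kenneth's issue by representation.
The 1/8 is divided into 2 equal shares of 1/16 among Prudence, Nora.
Prudence is living and takes 1/16.
Nora is living and takes 1/16.
Harriet is living and takes 1/8.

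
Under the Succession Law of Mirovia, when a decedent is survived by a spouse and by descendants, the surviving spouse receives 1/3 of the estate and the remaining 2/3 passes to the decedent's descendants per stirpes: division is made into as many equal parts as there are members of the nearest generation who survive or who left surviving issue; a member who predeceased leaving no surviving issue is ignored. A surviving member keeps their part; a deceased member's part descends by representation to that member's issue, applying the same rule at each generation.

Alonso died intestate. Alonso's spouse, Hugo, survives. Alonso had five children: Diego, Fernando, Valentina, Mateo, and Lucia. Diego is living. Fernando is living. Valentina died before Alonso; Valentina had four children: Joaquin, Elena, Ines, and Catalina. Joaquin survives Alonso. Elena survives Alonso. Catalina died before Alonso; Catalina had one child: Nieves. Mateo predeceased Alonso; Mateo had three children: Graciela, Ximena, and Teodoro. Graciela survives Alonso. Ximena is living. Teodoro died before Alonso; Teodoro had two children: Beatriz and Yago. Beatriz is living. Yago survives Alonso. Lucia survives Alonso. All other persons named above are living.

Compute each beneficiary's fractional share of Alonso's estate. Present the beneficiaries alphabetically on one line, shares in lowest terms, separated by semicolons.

Beatriz 1/45; Diego 2/15; Elena 1/30; Fernando 2/15; Graciela 2/45; Hugo 1/3; Ines 1/30; Joaquin 1/30; Lucia 2/15; Nieves 1/30; Ximena 2/45; Yago 1/45

Hugo, as surviving spouse, takes 1/3.
The remaining 2/3 passes to Alonso's descendants per stirpes.
The 2/3 is divided into 5 equal shares of 2/15 among Diego, Fernando, Valentina, Mateo, Lucia.
Diego is living and takes 2/15.
Fernando is living and takes 2/15.
Valentina predeceased; the 2/15 allotted to Valentina's branch passes to Valentina's issue by representation.
The 2/15 is divided into 4 equal shares of 1/30 among Joaquin, Elena, Ines, Catalina.
Joaquin is living and takes 1/30.
Elena is living and takes 1/30.
Ines is living and takes 1/30.
Catalina predeceased; the 1/30 allotted to Catalina's branch passes to Catalina's issue by representation.
Nieves is the sole taker at this level and receives the full 1/30.
Mateo predeceased; the 2/15 allotted to Mateo's branch passes to Mateo's issue by representation.
The 2/15 is divided into 3 equal shares of 2/45 among Graciela, Ximena, Teodoro.
Graciela is living and takes 2/45.
Ximena is living and takes 2/45.
Teodoro predeceased; the 2/45 allotted to Teodoro's branch passes to Teodoro's issue by representation.
The 2/45 is divided into 2 equal shares of 1/45 among Beatriz, Yago.
Beatriz is living and takes 1/45.
Yago is living and takes 1/45.
Lucia is living and takes 2/15.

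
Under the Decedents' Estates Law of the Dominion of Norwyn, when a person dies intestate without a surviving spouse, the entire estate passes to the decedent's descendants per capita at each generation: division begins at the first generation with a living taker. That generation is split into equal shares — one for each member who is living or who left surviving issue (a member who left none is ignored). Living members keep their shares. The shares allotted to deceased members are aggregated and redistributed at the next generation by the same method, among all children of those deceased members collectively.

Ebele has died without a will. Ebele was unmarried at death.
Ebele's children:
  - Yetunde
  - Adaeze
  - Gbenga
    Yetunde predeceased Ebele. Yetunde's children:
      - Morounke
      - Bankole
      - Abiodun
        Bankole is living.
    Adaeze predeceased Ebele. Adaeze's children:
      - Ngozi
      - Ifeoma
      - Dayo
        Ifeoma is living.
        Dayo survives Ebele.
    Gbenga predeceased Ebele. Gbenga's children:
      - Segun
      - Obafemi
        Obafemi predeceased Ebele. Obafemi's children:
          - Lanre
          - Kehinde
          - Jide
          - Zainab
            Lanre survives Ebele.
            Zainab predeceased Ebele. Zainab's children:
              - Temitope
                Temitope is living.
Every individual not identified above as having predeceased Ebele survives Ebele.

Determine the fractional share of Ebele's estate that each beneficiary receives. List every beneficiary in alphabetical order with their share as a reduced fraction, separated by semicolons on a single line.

Abiodun 1/8; Bankole 1/8; Dayo 1/8; Ifeoma 1/8; Jide 1/32; Kehinde 1/32; Lanre 1/32; Morounke 1/8; Ngozi 1/8; Segun 1/8; Temitope 1/32

There is no surviving spouse, so the entire estate passes to Ebele's descendants per capita at each generation.
No one at generation 1 (Yetunde, Adaeze, Gbenga) is living; moving to the next generation.
At generation 2 (Morounke, Bankole, Abiodun, Ngozi, Ifeoma, Dayo, Segun, Obafemi) there are 8 shares of (1)/8 = 1/8 each.
Living: Morounke, Bankole, Abiodun, Ngozi, Ifeoma, Dayo, and Segun — each takes 1/8.
Deceased: Obafemi. That 1/8 share is carried to generation 3.
At generation 3 (Lanre, Kehinde, Jide, Zainab) there are 4 shares of (1/8)/4 = 1/32 each.
Living: Lanre, Kehinde, and Jide — each takes 1/32.
Deceased: Zainab. That 1/32 share is carried to generation 4.
At generation 4 (Temitope) there are 1 shares of (1/32)/1 = 1/32 each.
Living: Temitope — each takes 1/32.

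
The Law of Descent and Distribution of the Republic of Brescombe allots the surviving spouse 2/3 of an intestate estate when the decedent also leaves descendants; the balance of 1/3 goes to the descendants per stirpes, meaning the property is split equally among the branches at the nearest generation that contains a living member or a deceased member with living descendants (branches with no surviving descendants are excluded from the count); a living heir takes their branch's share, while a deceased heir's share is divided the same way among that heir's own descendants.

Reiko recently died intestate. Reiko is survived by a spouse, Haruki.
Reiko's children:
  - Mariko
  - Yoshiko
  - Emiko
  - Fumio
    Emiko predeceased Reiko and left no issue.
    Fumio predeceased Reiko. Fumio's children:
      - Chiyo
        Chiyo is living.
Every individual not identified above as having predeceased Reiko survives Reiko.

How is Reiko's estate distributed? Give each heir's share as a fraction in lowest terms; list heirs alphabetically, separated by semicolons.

Haruki, as surviving spouse, takes 2/3.
The remaining 1/3 passes to Reiko's descendants per stirpes.
Emiko left no surviving issue, so that branch lapses and is disregarded.
The 1/3 is divided into 3 equal shares of 1/9 among Mariko, Yoshiko, Fumio.
Mariko is living and takes 1/9.
Yoshiko is living and takes 1/9.
Fumio predeceased; the 1/9 allotted to Fumio's branch passes to Fumio's issue by representation.
Chiyo is the sole taker at this level and receives the full 1/9.

Chiyo 1/9; Haruki 2/3; Mariko 1/9; Yoshiko 1/9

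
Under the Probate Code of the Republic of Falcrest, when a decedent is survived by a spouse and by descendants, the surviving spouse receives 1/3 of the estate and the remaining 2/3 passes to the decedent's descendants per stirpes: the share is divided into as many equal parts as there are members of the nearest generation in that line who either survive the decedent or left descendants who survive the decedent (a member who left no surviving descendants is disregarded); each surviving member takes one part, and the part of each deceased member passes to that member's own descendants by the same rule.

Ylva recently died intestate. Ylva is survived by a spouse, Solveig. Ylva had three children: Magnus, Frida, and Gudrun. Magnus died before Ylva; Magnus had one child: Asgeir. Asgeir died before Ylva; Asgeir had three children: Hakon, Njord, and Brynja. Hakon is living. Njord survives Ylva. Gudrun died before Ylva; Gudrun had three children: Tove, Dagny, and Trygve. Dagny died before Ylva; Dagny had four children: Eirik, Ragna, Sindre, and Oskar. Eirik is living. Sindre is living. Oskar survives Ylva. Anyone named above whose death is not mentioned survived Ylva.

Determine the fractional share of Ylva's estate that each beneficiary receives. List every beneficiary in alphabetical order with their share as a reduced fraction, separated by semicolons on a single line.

Brynja 2/27; Eirik 1/54; Frida 2/9; Hakon 2/27; Njord 2/27; Oskar 1/54; Ragna 1/54; Sindre 1/54; Solveig 1/3; Tove 2/27; Trygve 2/27

Solveig, as surviving spouse, takes 1/3.
The remaining 2/3 passes to Ylva's descendants per stirpes.
The 2/3 is divided into 3 equal shares of 2/9 among Magnus, Frida, Gudrun.
Magnus predeceased; the 2/9 allotted to Magnus's branch passes to Magnus's issue by representation.
Asgeir's line is the sole branch at this level, so the full 2/9 passes to Asgeir's issue by representation.
The 2/9 is divided into 3 equal shares of 2/27 among Hakon, Njord, Brynja.
Hakon is living and takes 2/27.
Njord is living and takes 2/27.
Brynja is living and takes 2/27.
Frida is living and takes 2/9.
Gudrun predeceased; the 2/9 allotted to Gudrun's branch passes to Gudrun's issue by representation.
The 2/9 is divided into 3 equal shares of 2/27 among Tove, Dagny, Trygve.
Tove is living and takes 2/27.
Dagny predeceased; the 2/27 allotted to Dagny's branch passes to Dagny's issue by representation.
The 2/27 is divided into 4 equal shares of 1/54 among Eirik, Ragna, Sindre, Oskar.
Eirik is living and takes 1/54.
Ragna is living and takes 1/54.
Sindre is living and takes 1/54.
Oskar is living and takes 1/54.
Trygve is living and takes 2/27.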